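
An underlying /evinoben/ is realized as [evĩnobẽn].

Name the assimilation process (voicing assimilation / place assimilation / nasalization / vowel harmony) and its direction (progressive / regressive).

/i/→[ĩ] /e/→[ẽ].
Each target copies a feature from the following segment, so the direction is regressive.

nasalization, regressive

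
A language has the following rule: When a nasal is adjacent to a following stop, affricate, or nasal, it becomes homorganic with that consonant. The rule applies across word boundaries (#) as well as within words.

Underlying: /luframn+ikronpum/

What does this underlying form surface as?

/m/ before /n/ (alveolar) → [n]
/n/ before /p/ (labial) → [m]

[lufrann+ikrompum]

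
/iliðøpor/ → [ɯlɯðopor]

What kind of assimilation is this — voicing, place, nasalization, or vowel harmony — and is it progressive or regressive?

vowel harmony, regressive

/i/→[ɯ] /i/→[ɯ] /ø/→[o].
Vowels agree with the last vowel, so the harmony is regressive.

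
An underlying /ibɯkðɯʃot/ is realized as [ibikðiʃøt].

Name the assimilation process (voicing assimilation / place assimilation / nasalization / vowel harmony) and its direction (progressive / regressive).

vowel harmony, progressive

/ɯ/→[i] /ɯ/→[i] /o/→[ø].
Vowels agree with the first vowel, so the harmony is progressive.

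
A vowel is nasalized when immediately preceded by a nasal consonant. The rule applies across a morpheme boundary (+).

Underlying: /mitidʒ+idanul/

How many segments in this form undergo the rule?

2

/i/ after nasal /m/ → [ĩ]
/u/ after nasal /n/ → [ũ]
2 segments change.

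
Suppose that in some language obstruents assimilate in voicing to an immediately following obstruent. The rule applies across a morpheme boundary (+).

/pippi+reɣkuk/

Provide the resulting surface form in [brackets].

/ɣ/ before /k/ (voiceless) → [x]

[pippi+rexkuk]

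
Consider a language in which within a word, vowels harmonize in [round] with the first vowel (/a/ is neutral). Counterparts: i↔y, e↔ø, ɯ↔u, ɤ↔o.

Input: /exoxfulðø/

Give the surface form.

/o/ harmonizes with /e/ ([-round]) → [ɤ]
/u/ harmonizes with /e/ ([-round]) → [ɯ]
/ø/ harmonizes with /e/ ([-round]) → [e]

[exɤxfɯlðe]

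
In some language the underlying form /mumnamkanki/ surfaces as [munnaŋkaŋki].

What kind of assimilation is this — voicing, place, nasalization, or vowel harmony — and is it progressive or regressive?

place assimilation, regressive

/m/→[n] /m/→[ŋ] /n/→[ŋ].
Each target copies a feature from the following segment, so the direction is regressive.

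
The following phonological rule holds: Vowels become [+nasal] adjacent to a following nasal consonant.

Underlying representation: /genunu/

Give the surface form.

[gẽnũnu]

/e/ before nasal /n/ → [ẽ]
/u/ before nasal /n/ → [ũ]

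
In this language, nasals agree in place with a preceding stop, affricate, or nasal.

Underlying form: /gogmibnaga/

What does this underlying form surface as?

/m/ after /g/ (velar) → [ŋ]
/n/ after /b/ (labial) → [m]

[gogŋibmaga]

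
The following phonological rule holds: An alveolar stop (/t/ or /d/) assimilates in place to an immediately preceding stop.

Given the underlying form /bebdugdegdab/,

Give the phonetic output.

/d/ after /b/ (labial) → [b]
/d/ after /g/ (velar) → [g]
/d/ after /g/ (velar) → [g]

[bebbuggeggab]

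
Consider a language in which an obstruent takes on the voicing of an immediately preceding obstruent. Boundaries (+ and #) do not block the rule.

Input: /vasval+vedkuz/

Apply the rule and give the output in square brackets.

[vasfal+vedguz]

/v/ after /s/ (voiceless) → [f]
/k/ after /d/ (voiced) → [g]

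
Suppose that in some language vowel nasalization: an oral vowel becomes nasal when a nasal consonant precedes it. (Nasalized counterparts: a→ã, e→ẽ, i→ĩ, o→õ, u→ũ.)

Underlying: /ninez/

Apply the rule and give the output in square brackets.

[nĩnẽz]

/i/ after nasal /n/ → [ĩ]
/e/ after nasal /n/ → [ẽ]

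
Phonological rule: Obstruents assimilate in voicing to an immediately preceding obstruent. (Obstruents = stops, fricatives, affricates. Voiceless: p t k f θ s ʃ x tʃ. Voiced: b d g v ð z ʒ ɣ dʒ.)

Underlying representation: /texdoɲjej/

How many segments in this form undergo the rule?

1

/d/ after /x/ (voiceless) → [t]
1 segment changes.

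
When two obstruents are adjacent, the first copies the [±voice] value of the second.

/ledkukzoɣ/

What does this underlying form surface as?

/d/ before /k/ (voiceless) → [t]
/k/ before /z/ (voiced) → [g]

[letkugzoɣ]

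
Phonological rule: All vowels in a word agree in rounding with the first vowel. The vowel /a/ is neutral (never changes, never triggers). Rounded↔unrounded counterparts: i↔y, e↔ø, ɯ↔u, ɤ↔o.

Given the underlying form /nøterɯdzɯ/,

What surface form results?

[nøtørudzu]

/e/ harmonizes with /ø/ ([+round]) → [ø]
/ɯ/ harmonizes with /ø/ ([+round]) → [u]
/ɯ/ harmonizes with /ø/ ([+round]) → [u]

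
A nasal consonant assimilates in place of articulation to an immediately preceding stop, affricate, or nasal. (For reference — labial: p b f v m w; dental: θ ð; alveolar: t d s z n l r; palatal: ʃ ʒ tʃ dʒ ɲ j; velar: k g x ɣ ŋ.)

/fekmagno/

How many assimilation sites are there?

/m/ after /k/ (velar) → [ŋ]
/n/ after /g/ (velar) → [ŋ]
2 segments change.

2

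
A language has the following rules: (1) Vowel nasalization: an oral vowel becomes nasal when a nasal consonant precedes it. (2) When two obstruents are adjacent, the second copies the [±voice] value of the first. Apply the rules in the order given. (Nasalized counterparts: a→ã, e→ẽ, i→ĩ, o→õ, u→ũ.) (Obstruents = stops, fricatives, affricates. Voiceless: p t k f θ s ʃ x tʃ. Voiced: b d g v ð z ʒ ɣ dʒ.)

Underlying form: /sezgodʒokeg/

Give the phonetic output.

[sezgodʒokeg]

Rule 1: no segment meets the rule's conditions; no change.
After rule 1: sezgodʒokeg
Rule 2: no segment meets the rule's conditions; no change.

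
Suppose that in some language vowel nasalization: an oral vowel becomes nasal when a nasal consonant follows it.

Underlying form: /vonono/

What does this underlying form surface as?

[võnõno]

/o/ before nasal /n/ → [õ]
/o/ before nasal /n/ → [õ]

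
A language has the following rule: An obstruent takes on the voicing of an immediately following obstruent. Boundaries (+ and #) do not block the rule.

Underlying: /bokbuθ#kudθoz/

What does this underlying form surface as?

/k/ before /b/ (voiced) → [g]
/d/ before /θ/ (voiceless) → [t]

[bogbuθ#kutθoz]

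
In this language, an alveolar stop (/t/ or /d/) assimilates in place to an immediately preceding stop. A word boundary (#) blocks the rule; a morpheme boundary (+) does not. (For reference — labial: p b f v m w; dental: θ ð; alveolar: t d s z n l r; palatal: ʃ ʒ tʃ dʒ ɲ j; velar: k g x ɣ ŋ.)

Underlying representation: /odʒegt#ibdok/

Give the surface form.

/t/ after /g/ (velar) → [k]
/d/ after /b/ (labial) → [b]

[odʒegk#ibbok]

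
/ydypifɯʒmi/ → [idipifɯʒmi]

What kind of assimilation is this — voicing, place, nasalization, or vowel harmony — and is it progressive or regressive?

/y/→[i] /y/→[i].
Vowels agree with the last vowel, so the harmony is regressive.

vowel harmony, regressive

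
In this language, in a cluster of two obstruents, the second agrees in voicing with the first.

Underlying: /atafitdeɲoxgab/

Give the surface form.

[atafitteɲoxkab]

/d/ after /t/ (voiceless) → [t]
/g/ after /x/ (voiceless) → [k]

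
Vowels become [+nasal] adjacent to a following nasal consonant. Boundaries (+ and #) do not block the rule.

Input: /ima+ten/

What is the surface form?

/i/ before nasal /m/ → [ĩ]
/e/ before nasal /n/ → [ẽ]

[ĩma+tẽn]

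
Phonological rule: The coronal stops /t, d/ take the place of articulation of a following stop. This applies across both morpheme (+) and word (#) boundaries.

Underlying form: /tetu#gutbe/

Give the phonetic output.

/t/ before /b/ (labial) → [p]

[tetu#gupbe]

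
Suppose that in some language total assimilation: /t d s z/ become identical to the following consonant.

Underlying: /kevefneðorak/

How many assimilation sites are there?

No segment meets the rule's conditions.

0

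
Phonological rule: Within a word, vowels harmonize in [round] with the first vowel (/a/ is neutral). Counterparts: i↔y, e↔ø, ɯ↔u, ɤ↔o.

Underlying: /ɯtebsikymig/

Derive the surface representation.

[ɯtebsikimig]

/y/ harmonizes with /ɯ/ ([-round]) → [i]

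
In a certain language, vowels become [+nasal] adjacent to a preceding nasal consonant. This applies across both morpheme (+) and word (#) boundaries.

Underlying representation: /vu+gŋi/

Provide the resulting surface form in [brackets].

/i/ after nasal /ŋ/ → [ĩ]

[vu+gŋĩ]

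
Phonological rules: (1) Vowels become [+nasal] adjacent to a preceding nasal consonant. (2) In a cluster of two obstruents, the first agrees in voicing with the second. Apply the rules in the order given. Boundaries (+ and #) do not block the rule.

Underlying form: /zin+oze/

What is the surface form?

[zin+õze]

Rule 1: /o/ after nasal /n/ → [õ]
After rule 1: zin+õze
Rule 2: no segment meets the rule's conditions; no change.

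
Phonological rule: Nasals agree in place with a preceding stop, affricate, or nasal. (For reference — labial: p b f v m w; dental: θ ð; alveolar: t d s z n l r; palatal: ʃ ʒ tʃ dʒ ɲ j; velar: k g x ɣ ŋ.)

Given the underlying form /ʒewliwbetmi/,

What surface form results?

[ʒewliwbetni]

/m/ after /t/ (alveolar) → [n]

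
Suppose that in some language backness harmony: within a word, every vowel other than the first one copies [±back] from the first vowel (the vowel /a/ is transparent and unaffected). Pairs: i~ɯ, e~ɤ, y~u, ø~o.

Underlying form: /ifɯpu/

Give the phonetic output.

/ɯ/ harmonizes with /i/ ([-back]) → [i]
/u/ harmonizes with /i/ ([-back]) → [y]

[ifipy]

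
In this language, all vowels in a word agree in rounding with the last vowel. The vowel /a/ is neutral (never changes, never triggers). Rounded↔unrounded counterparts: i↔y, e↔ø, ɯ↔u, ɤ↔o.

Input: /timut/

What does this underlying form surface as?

/i/ harmonizes with /u/ ([+round]) → [y]

[tymut]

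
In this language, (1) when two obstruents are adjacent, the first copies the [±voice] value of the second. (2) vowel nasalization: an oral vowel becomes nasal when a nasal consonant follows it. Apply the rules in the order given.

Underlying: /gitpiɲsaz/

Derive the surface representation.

Rule 1: no segment meets the rule's conditions; no change.
After rule 1: gitpiɲsaz
Rule 2: /i/ before nasal /ɲ/ → [ĩ]

[gitpĩɲsaz]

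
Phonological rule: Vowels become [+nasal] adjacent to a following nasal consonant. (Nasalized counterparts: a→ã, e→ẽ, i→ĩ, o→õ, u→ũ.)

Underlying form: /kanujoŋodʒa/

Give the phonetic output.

/a/ before nasal /n/ → [ã]
/o/ before nasal /ŋ/ → [õ]

[kãnujõŋodʒa]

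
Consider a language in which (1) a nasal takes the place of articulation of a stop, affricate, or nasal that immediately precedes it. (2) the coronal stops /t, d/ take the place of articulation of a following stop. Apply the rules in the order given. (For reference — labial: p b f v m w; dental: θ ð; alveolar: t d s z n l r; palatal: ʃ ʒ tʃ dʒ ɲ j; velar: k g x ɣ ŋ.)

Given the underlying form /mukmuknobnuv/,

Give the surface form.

[mukŋukŋobmuv]

Rule 1: /m/ after /k/ (velar) → [ŋ]
Rule 1: /n/ after /k/ (velar) → [ŋ]
Rule 1: /n/ after /b/ (labial) → [m]
After rule 1: mukŋukŋobmuv
Rule 2: no segment meets the rule's conditions; no change.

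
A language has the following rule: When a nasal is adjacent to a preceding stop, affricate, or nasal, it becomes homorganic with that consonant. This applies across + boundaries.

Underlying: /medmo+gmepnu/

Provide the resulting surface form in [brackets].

/m/ after /d/ (alveolar) → [n]
/m/ after /g/ (velar) → [ŋ]
/n/ after /p/ (labial) → [m]

[medno+gŋepmu]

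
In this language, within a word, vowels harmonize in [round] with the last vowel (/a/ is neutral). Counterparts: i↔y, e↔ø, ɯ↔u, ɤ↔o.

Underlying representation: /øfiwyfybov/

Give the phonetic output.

[øfywyfybov]

/i/ harmonizes with /o/ ([+round]) → [y]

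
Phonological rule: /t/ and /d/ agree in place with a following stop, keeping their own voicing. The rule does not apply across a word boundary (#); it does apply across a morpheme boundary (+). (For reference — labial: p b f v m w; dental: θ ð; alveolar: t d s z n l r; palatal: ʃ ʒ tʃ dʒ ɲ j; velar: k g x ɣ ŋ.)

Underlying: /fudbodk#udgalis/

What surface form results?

/d/ before /b/ (labial) → [b]
/d/ before /k/ (velar) → [g]
/d/ before /g/ (velar) → [g]

[fubbogk#uggalis]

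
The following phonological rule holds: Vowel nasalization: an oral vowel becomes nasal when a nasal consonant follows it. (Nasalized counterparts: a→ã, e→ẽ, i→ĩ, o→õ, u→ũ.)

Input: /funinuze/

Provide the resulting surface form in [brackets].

[fũnĩnuze]

/u/ before nasal /n/ → [ũ]
/i/ before nasal /n/ → [ĩ]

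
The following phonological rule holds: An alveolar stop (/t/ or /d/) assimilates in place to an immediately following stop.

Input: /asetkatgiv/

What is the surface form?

[asekkakgiv]

/t/ before /k/ (velar) → [k]
/t/ before /g/ (velar) → [k]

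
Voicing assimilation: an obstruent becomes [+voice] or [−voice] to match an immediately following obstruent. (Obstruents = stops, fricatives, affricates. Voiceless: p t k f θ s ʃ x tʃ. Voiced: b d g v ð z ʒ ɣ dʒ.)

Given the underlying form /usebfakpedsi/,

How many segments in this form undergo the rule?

2

/b/ before /f/ (voiceless) → [p]
/d/ before /s/ (voiceless) → [t]
2 segments change.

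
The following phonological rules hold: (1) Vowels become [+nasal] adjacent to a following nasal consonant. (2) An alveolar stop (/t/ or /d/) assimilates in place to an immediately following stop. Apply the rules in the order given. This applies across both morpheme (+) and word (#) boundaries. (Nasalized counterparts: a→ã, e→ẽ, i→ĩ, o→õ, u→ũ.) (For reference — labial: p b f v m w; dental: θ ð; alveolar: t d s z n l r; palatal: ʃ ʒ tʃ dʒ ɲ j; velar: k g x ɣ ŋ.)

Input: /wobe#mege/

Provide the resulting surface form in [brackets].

Rule 1: /e/ before nasal /m/ → [ẽ]
After rule 1: wobẽ#mege
Rule 2: no segment meets the rule's conditions; no change.

[wobẽ#mege]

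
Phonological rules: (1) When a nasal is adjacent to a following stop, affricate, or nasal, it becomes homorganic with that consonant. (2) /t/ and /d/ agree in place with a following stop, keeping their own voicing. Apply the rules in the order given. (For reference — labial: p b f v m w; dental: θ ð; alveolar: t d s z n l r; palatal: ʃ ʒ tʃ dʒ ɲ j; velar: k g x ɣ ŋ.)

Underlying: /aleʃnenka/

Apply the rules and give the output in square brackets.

Rule 1: /n/ before /k/ (velar) → [ŋ]
After rule 1: aleʃneŋka
Rule 2: no segment meets the rule's conditions; no change.

[aleʃneŋka]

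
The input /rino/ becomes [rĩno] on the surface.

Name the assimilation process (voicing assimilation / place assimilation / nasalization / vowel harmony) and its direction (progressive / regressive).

/i/→[ĩ].
Each target copies a feature from the following segment, so the direction is regressive.

nasalization, regressive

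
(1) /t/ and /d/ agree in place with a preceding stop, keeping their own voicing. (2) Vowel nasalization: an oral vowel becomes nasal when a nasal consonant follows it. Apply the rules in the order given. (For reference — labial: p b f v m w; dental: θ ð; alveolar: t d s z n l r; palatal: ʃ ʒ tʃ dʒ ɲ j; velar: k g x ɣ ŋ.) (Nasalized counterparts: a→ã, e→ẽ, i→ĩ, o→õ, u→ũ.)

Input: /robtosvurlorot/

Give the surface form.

Rule 1: /t/ after /b/ (labial) → [p]
After rule 1: robposvurlorot
Rule 2: no segment meets the rule's conditions; no change.

[robposvurlorot]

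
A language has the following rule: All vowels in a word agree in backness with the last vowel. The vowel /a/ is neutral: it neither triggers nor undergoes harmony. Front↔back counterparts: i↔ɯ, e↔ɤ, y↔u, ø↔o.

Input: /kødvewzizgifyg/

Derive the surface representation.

no segment meets the rule's conditions; no change.

[kødvewzizgifyg]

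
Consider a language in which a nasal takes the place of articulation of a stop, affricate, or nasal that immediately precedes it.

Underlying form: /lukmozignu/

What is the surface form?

[lukŋozigŋu]

/m/ after /k/ (velar) → [ŋ]
/n/ after /g/ (velar) → [ŋ]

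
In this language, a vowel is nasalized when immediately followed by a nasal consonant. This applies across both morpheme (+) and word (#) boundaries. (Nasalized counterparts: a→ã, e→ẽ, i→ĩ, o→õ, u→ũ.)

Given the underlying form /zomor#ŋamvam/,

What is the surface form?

[zõmor#ŋãmvãm]

/o/ before nasal /m/ → [õ]
/a/ before nasal /m/ → [ã]
/a/ before nasal /m/ → [ã]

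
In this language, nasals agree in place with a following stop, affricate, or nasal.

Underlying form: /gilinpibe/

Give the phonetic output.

/n/ before /p/ (labial) → [m]

[gilimpibe]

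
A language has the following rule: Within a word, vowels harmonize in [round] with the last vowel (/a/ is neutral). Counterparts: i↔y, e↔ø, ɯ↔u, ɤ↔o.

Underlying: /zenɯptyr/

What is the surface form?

[zønuptyr]

/e/ harmonizes with /y/ ([+round]) → [ø]
/ɯ/ harmonizes with /y/ ([+round]) → [u]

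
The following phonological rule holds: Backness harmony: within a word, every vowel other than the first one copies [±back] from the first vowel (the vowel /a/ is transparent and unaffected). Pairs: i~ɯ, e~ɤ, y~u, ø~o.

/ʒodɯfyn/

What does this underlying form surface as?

[ʒodɯfun]

/y/ harmonizes with /o/ ([+back]) → [u]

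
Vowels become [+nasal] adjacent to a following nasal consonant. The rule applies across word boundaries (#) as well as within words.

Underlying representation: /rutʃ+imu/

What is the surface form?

/i/ before nasal /m/ → [ĩ]

[rutʃ+ĩmu]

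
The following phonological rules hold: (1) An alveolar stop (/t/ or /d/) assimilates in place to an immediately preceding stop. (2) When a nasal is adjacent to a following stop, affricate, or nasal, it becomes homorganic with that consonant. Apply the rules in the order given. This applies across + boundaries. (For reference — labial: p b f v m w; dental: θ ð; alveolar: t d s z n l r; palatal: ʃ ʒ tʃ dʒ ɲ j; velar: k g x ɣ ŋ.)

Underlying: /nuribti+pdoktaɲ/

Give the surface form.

[nuribpi+pbokkaɲ]

Rule 1: /t/ after /b/ (labial) → [p]
Rule 1: /d/ after /p/ (labial) → [b]
Rule 1: /t/ after /k/ (velar) → [k]
After rule 1: nuribpi+pbokkaɲ
Rule 2: no segment meets the rule's conditions; no change.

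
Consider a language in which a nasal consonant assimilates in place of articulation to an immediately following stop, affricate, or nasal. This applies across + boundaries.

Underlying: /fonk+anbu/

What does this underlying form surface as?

[foŋk+ambu]

/n/ before /k/ (velar) → [ŋ]
/n/ before /b/ (labial) → [m]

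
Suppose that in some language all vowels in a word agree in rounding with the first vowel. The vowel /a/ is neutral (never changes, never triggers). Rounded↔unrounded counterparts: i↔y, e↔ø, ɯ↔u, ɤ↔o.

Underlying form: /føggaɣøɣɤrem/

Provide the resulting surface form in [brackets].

[føggaɣøɣorøm]

/ɤ/ harmonizes with /ø/ ([+round]) → [o]
/e/ harmonizes with /ø/ ([+round]) → [ø]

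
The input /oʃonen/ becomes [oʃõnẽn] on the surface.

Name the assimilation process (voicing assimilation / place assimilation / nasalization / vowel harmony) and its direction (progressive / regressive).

/o/→[õ] /e/→[ẽ].
Each target copies a feature from the following segment, so the direction is regressive.

nasalization, regressive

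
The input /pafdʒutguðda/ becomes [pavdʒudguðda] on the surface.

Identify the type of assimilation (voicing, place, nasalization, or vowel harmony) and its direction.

voicing assimilation, regressive

/f/→[v] /t/→[d].
Each target copies a feature from the following segment, so the direction is regressive.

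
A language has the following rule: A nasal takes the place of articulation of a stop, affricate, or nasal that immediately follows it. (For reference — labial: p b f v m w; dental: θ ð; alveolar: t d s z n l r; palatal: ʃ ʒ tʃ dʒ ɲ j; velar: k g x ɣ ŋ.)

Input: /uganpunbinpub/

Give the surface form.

[ugampumbimpub]

/n/ before /p/ (labial) → [m]
/n/ before /b/ (labial) → [m]
/n/ before /p/ (labial) → [m]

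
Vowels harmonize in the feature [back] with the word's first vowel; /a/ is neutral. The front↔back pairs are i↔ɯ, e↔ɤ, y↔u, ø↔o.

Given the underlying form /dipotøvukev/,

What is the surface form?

[dipøtøvykev]

/o/ harmonizes with /i/ ([-back]) → [ø]
/u/ harmonizes with /i/ ([-back]) → [y]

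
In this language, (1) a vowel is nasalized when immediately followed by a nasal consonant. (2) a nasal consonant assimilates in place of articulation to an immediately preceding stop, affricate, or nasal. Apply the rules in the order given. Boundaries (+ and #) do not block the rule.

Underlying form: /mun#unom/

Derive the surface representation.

[mũn#ũnõm]

Rule 1: /u/ before nasal /n/ → [ũ]
Rule 1: /u/ before nasal /n/ → [ũ]
Rule 1: /o/ before nasal /m/ → [õ]
After rule 1: mũn#ũnõm
Rule 2: no segment meets the rule's conditions; no change.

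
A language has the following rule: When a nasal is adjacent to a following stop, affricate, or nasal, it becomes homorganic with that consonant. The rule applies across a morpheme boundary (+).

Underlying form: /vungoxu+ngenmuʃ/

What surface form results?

[vuŋgoxu+ŋgemmuʃ]

/n/ before /g/ (velar) → [ŋ]
/n/ before /g/ (velar) → [ŋ]
/n/ before /m/ (labial) → [m]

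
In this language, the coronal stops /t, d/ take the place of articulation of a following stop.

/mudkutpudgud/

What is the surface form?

/d/ before /k/ (velar) → [g]
/t/ before /p/ (labial) → [p]
/d/ before /g/ (velar) → [g]

[mugkuppuggud]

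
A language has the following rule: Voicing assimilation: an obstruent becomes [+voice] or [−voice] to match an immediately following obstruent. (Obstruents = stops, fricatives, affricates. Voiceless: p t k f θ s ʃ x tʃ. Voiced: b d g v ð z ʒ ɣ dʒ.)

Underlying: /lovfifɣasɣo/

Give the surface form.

/v/ before /f/ (voiceless) → [f]
/f/ before /ɣ/ (voiced) → [v]
/s/ before /ɣ/ (voiced) → [z]

[loffivɣazɣo]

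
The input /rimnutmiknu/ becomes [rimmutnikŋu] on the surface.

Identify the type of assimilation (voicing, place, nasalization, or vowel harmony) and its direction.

/n/→[m] /m/→[n] /n/→[ŋ].
Each target copies a feature from the preceding segment, so the direction is progressive.

place assimilation, progressive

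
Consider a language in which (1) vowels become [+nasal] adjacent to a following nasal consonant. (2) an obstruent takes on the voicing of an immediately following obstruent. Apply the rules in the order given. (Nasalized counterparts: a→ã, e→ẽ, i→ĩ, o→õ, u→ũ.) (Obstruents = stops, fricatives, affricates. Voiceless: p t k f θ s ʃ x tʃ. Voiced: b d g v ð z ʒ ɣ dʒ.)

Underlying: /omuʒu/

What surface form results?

Rule 1: /o/ before nasal /m/ → [õ]
After rule 1: õmuʒu
Rule 2: no segment meets the rule's conditions; no change.

[õmuʒu]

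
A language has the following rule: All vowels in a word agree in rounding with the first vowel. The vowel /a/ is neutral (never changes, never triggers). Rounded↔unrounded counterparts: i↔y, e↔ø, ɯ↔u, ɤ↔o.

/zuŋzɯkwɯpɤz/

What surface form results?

[zuŋzukwupoz]

/ɯ/ harmonizes with /u/ ([+round]) → [u]
/ɯ/ harmonizes with /u/ ([+round]) → [u]
/ɤ/ harmonizes with /u/ ([+round]) → [o]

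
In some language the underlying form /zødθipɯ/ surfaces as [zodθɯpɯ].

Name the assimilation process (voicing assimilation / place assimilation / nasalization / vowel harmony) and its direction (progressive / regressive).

/ø/→[o] /i/→[ɯ].
Vowels agree with the last vowel, so the harmony is regressive.

vowel harmony, regressive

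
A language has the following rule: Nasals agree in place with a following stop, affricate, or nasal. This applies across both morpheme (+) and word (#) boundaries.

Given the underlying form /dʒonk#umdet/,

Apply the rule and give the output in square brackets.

/n/ before /k/ (velar) → [ŋ]
/m/ before /d/ (alveolar) → [n]

[dʒoŋk#undet]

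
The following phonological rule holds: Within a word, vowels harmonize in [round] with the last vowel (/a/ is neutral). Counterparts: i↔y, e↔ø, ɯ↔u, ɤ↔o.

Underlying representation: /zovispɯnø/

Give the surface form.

/i/ harmonizes with /ø/ ([+round]) → [y]
/ɯ/ harmonizes with /ø/ ([+round]) → [u]

[zovyspunø]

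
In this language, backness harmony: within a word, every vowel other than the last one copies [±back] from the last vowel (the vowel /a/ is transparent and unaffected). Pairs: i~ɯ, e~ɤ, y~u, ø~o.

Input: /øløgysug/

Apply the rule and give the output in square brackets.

[ologusug]

/ø/ harmonizes with /u/ ([+back]) → [o]
/ø/ harmonizes with /u/ ([+back]) → [o]
/y/ harmonizes with /u/ ([+back]) → [u]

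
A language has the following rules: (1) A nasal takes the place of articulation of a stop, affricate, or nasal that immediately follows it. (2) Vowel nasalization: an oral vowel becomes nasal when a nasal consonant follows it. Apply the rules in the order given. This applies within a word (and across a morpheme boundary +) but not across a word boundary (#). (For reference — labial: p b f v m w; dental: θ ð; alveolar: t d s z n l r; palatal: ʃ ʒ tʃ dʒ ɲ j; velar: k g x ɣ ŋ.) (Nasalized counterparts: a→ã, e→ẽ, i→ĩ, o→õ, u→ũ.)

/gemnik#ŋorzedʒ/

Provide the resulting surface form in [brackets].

[gẽnnik#ŋorzedʒ]

Rule 1: /m/ before /n/ (alveolar) → [n]
After rule 1: gennik#ŋorzedʒ
Rule 2: /e/ before nasal /n/ → [ẽ]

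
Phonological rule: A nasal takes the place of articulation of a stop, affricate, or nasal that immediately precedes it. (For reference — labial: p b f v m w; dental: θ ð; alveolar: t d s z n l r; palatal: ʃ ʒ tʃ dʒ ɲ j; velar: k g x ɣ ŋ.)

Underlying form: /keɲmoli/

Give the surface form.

[keɲɲoli]

/m/ after /ɲ/ (palatal) → [ɲ]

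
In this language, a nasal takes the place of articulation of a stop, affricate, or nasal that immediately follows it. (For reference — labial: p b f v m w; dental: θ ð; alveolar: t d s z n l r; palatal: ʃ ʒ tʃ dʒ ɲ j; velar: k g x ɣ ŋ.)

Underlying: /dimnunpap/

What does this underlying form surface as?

/m/ before /n/ (alveolar) → [n]
/n/ before /p/ (labial) → [m]

[dinnumpap]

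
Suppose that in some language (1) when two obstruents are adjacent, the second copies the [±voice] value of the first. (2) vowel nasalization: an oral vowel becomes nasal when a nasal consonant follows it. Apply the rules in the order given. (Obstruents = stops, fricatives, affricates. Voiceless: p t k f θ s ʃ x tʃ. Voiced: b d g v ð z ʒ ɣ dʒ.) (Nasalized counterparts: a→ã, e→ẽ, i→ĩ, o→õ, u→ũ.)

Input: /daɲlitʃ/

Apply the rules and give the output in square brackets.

Rule 1: no segment meets the rule's conditions; no change.
After rule 1: daɲlitʃ
Rule 2: /a/ before nasal /ɲ/ → [ã]

[dãɲlitʃ]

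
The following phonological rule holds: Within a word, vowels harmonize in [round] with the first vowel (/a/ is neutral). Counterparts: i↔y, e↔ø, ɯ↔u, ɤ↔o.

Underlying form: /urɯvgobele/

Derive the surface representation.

/ɯ/ harmonizes with /u/ ([+round]) → [u]
/e/ harmonizes with /u/ ([+round]) → [ø]
/e/ harmonizes with /u/ ([+round]) → [ø]

[uruvgobølø]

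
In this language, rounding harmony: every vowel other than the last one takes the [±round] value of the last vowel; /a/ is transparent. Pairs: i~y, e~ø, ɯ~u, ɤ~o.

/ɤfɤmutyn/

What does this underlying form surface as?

[ofomutyn]

/ɤ/ harmonizes with /y/ ([+round]) → [o]
/ɤ/ harmonizes with /y/ ([+round]) → [o]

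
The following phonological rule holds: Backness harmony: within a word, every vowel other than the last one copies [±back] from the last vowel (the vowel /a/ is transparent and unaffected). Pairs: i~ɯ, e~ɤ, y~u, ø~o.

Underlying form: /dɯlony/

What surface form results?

[diløny]

/ɯ/ harmonizes with /y/ ([-back]) → [i]
/o/ harmonizes with /y/ ([-back]) → [ø]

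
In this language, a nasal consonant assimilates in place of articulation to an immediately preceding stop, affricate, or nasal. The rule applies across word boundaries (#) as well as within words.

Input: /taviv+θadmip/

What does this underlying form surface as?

/m/ after /d/ (alveolar) → [n]

[taviv+θadnip]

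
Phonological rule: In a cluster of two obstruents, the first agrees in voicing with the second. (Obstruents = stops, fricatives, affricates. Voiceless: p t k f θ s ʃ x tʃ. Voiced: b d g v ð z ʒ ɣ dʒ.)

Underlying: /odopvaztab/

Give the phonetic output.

/p/ before /v/ (voiced) → [b]
/z/ before /t/ (voiceless) → [s]

[odobvastab]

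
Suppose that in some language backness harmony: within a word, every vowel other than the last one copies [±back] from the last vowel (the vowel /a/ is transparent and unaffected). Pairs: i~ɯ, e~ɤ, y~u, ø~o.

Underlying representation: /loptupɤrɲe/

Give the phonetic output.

/o/ harmonizes with /e/ ([-back]) → [ø]
/u/ harmonizes with /e/ ([-back]) → [y]
/ɤ/ harmonizes with /e/ ([-back]) → [e]

[løptyperɲe]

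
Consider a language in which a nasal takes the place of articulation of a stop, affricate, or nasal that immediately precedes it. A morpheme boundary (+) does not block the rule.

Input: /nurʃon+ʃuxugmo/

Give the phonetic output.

/m/ after /g/ (velar) → [ŋ]

[nurʃon+ʃuxugŋo]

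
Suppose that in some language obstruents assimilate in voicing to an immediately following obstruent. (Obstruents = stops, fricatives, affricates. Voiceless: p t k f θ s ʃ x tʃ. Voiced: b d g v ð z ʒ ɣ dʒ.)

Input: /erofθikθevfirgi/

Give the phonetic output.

/v/ before /f/ (voiceless) → [f]

[erofθikθeffirgi]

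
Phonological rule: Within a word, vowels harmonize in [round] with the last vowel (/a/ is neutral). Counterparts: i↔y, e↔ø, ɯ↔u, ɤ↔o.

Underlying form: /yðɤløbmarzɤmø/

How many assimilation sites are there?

/ɤ/ harmonizes with /ø/ ([+round]) → [o]
/ɤ/ harmonizes with /ø/ ([+round]) → [o]
2 segments change.

2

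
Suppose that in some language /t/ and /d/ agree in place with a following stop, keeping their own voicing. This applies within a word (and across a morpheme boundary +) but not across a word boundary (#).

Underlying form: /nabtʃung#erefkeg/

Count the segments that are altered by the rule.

0

No segment meets the rule's conditions.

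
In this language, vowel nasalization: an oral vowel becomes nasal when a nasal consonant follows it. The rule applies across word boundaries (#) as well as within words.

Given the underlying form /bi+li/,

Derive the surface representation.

[bi+li]

no segment meets the rule's conditions; no change.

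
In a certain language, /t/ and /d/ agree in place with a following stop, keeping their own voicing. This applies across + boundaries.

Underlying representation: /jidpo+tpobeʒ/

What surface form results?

/d/ before /p/ (labial) → [b]
/t/ before /p/ (labial) → [p]

[jibpo+ppobeʒ]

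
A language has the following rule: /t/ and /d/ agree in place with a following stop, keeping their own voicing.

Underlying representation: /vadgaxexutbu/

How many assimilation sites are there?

/d/ before /g/ (velar) → [g]
/t/ before /b/ (labial) → [p]
2 segments change.

2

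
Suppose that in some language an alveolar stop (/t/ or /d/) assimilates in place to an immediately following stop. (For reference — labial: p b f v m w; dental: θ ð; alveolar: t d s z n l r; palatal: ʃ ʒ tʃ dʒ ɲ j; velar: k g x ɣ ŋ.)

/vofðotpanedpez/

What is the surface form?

[vofðoppanebpez]

/t/ before /p/ (labial) → [p]
/d/ before /p/ (labial) → [b]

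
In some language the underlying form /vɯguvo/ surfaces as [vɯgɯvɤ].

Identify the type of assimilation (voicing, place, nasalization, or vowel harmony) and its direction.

vowel harmony, progressive

/u/→[ɯ] /o/→[ɤ].
Vowels agree with the first vowel, so the harmony is progressive.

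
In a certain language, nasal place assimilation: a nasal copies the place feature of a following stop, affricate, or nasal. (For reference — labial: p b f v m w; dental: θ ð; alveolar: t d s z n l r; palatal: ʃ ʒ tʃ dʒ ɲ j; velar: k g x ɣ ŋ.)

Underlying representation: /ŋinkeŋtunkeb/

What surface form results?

/n/ before /k/ (velar) → [ŋ]
/ŋ/ before /t/ (alveolar) → [n]
/n/ before /k/ (velar) → [ŋ]

[ŋiŋkentuŋkeb]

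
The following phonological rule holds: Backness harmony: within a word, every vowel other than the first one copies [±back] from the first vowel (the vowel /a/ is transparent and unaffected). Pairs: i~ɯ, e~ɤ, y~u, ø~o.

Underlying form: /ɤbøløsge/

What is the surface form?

[ɤbolosgɤ]

/ø/ harmonizes with /ɤ/ ([+back]) → [o]
/ø/ harmonizes with /ɤ/ ([+back]) → [o]
/e/ harmonizes with /ɤ/ ([+back]) → [ɤ]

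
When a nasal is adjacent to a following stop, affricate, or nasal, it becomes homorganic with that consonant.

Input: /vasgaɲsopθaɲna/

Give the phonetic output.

[vasgaɲsopθanna]

/ɲ/ before /n/ (alveolar) → [n]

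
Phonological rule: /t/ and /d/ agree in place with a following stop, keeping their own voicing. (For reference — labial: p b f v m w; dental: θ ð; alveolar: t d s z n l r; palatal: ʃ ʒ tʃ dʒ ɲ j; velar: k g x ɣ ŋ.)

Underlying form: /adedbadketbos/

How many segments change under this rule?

/d/ before /b/ (labial) → [b]
/d/ before /k/ (velar) → [g]
/t/ before /b/ (labial) → [p]
3 segments change.

3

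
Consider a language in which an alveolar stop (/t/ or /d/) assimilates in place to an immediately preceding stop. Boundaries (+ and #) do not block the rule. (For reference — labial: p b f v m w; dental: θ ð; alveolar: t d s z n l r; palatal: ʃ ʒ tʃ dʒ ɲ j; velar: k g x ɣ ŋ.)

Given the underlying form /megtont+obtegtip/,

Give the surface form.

[megkont+obpegkip]

/t/ after /g/ (velar) → [k]
/t/ after /b/ (labial) → [p]
/t/ after /g/ (velar) → [k]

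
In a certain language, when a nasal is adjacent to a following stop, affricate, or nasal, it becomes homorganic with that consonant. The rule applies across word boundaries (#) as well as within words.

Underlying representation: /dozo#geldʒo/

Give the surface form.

[dozo#geldʒo]

no segment meets the rule's conditions; no change.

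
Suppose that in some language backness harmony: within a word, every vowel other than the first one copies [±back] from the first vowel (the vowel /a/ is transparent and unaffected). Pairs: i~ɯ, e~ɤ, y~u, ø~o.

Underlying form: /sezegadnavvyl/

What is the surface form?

no segment meets the rule's conditions; no change.

[sezegadnavvyl]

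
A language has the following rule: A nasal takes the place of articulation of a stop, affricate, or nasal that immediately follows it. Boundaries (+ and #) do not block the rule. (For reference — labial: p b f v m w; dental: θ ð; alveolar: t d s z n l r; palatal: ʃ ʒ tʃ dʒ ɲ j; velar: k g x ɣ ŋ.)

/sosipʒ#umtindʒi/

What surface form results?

[sosipʒ#untiɲdʒi]

/m/ before /t/ (alveolar) → [n]
/n/ before /dʒ/ (palatal) → [ɲ]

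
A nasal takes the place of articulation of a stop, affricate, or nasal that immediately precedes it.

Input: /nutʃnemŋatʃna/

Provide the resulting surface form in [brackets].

/n/ after /tʃ/ (palatal) → [ɲ]
/ŋ/ after /m/ (labial) → [m]
/n/ after /tʃ/ (palatal) → [ɲ]

[nutʃɲemmatʃɲa]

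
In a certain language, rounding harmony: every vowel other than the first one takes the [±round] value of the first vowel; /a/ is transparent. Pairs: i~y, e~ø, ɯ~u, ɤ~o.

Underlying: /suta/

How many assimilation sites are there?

No segment meets the rule's conditions.

0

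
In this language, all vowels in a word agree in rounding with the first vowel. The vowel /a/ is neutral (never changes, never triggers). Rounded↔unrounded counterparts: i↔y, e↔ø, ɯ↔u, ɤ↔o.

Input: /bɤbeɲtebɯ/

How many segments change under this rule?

No segment meets the rule's conditions.

0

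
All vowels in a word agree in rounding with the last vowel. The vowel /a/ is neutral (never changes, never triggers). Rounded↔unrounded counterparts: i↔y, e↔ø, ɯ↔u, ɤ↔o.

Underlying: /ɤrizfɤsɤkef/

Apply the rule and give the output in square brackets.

[ɤrizfɤsɤkef]

no segment meets the rule's conditions; no change.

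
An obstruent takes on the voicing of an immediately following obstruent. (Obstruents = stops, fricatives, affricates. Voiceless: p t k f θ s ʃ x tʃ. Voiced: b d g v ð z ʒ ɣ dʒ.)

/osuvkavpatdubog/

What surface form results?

[osufkafpaddubog]

/v/ before /k/ (voiceless) → [f]
/v/ before /p/ (voiceless) → [f]
/t/ before /d/ (voiced) → [d]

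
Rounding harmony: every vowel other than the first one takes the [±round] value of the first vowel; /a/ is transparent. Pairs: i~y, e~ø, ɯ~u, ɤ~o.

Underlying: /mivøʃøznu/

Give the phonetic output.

[miveʃeznɯ]

/ø/ harmonizes with /i/ ([-round]) → [e]
/ø/ harmonizes with /i/ ([-round]) → [e]
/u/ harmonizes with /i/ ([-round]) → [ɯ]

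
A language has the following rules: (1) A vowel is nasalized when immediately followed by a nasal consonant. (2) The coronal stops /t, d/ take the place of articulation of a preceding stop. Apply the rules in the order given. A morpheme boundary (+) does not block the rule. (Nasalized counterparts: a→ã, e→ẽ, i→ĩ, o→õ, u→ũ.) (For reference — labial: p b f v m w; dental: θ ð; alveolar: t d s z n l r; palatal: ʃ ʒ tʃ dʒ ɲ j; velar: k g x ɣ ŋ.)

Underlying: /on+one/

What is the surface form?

Rule 1: /o/ before nasal /n/ → [õ]
Rule 1: /o/ before nasal /n/ → [õ]
After rule 1: õn+õne
Rule 2: no segment meets the rule's conditions; no change.

[õn+õne]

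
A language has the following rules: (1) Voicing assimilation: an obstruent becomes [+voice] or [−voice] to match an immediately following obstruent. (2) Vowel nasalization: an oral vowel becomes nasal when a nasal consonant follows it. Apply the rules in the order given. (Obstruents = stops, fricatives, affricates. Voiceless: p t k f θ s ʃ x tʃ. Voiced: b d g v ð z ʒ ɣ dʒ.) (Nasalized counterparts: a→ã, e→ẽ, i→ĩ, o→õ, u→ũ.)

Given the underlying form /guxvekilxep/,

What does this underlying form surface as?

[guɣvekilxep]

Rule 1: /x/ before /v/ (voiced) → [ɣ]
After rule 1: guɣvekilxep
Rule 2: no segment meets the rule's conditions; no change.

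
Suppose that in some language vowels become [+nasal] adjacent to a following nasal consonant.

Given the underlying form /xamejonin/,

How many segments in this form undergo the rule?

3

/a/ before nasal /m/ → [ã]
/o/ before nasal /n/ → [õ]
/i/ before nasal /n/ → [ĩ]
3 segments change.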